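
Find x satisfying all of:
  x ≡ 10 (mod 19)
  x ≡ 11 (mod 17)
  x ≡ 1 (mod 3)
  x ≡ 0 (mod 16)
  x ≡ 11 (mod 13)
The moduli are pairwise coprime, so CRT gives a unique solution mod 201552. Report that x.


Product of moduli M = 19 · 17 · 3 · 16 · 13 = 201552.
Merge one congruence at a time:
  Start: x ≡ 10 (mod 19).
  Combine with x ≡ 11 (mod 17); new modulus lcm = 323.
    Write x = 10 + 19·t and substitute into x ≡ 11 (mod 17): 19·t ≡ 11 − 10 = 1 (mod 17).
    Reduce coefficients mod 17: 2·t ≡ 1 (mod 17).
    The inverse of 2 mod 17 is 9 (since 2·9 = 18 = 1·17 + 1), so t ≡ 9·1 = 9 ≡ 9 (mod 17).
    Then x = 10 + 19·9 = 181, valid modulo lcm(19, 17) = 323: x ≡ 181 (mod 323).
  Combine with x ≡ 1 (mod 3); new modulus lcm = 969.
    Write x = 181 + 323·t and substitute into x ≡ 1 (mod 3): 323·t ≡ 1 − 181 = -180 (mod 3).
    Reduce coefficients mod 3: 2·t ≡ 0 (mod 3).
    The inverse of 2 mod 3 is 2 (since 2·2 = 4 = 1·3 + 1), so t ≡ 2·0 = 0 ≡ 0 (mod 3).
    Then x = 181 + 323·0 = 181, valid modulo lcm(323, 3) = 969: x ≡ 181 (mod 969).
  Combine with x ≡ 0 (mod 16); new modulus lcm = 15504.
    Write x = 181 + 969·t and substitute into x ≡ 0 (mod 16): 969·t ≡ 0 − 181 = -181 (mod 16).
    Reduce coefficients mod 16: 9·t ≡ 11 (mod 16).
    The inverse of 9 mod 16 is 9 (since 9·9 = 81 = 5·16 + 1), so t ≡ 9·11 = 99 ≡ 3 (mod 16).
    Then x = 181 + 969·3 = 3088, valid modulo lcm(969, 16) = 15504: x ≡ 3088 (mod 15504).
  Combine with x ≡ 11 (mod 13); new modulus lcm = 201552.
    Write x = 3088 + 15504·t and substitute into x ≡ 11 (mod 13): 15504·t ≡ 11 − 3088 = -3077 (mod 13).
    Reduce coefficients mod 13: 8·t ≡ 4 (mod 13).
    The inverse of 8 mod 13 is 5 (since 8·5 = 40 = 3·13 + 1), so t ≡ 5·4 = 20 ≡ 7 (mod 13).
    Then x = 3088 + 15504·7 = 111616, valid modulo lcm(15504, 13) = 201552: x ≡ 111616 (mod 201552).
Verify against each original: 111616 mod 19 = 10, 111616 mod 17 = 11, 111616 mod 3 = 1, 111616 mod 16 = 0, 111616 mod 13 = 11.

x ≡ 111616 (mod 201552).


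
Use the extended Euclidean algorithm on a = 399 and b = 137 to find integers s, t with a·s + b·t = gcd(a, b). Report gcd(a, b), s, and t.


Euclidean algorithm on (399, 137) — divide until remainder is 0:
  399 = 2 · 137 + 125
  137 = 1 · 125 + 12
  125 = 10 · 12 + 5
  12 = 2 · 5 + 2
  5 = 2 · 2 + 1
  2 = 2 · 1 + 0
gcd(399, 137) = 1.
Track Bezout coefficients alongside the remainders: start with r₀ = 399 = a·1 + b·0 (s = 1, t = 0) and r₁ = 137 = a·0 + b·1 (s = 0, t = 1); each new remainder r_{k+1} = r_{k-1} − q_k·r_k inherits s_{k+1} = s_{k-1} − q_k·s_k, t_{k+1} = t_{k-1} − q_k·t_k, so r_k = a·s_k + b·t_k at every step:
  q = 2: r = 125, s = 1 − 2·0 = 1, t = 0 − 2·1 = -2  (check: 399·1 + 137·(-2) = 125)
  q = 1: r = 12, s = 0 − 1·1 = -1, t = 1 − 1·(-2) = 3  (check: 399·(-1) + 137·3 = 12)
  q = 10: r = 5, s = 1 − 10·(-1) = 11, t = -2 − 10·3 = -32  (check: 399·11 + 137·(-32) = 5)
  q = 2: r = 2, s = -1 − 2·11 = -23, t = 3 − 2·(-32) = 67  (check: 399·(-23) + 137·67 = 2)
  q = 2: r = 1, s = 11 − 2·(-23) = 57, t = -32 − 2·67 = -166  (check: 399·57 + 137·(-166) = 1)
The row with r = 1 (the gcd) gives the Bezout coefficients s = 57, t = -166.
Result: 399 · (57) + 137 · (-166) = 1.

gcd(399, 137) = 1; s = 57, t = -166 (check: 399·57 + 137·(-166) = 1).


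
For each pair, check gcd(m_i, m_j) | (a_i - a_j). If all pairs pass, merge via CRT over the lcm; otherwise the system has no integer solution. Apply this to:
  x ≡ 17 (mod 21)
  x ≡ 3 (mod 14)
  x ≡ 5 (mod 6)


Moduli 21, 14, 6 are not pairwise coprime, so CRT works modulo lcm(m_i) when all pairwise compatibility conditions hold.
Pairwise compatibility: gcd(m_i, m_j) must divide a_i - a_j for every pair.
Merge one congruence at a time:
  Start: x ≡ 17 (mod 21).
  Combine with x ≡ 3 (mod 14): gcd(21, 14) = 7; 3 - 17 = -14, which IS divisible by 7, so compatible.
    Write x = 17 + 21·t and substitute into x ≡ 3 (mod 14): 21·t ≡ 3 − 17 = -14 (mod 14).
    Divide the congruence (and modulus) by g = 7: 3·t ≡ -2 (mod 2).
    Reduce coefficients mod 2: 1·t ≡ 0 (mod 2).
    So t ≡ 0 (mod 2).
    Then x = 17 + 21·0 = 17, valid modulo lcm(21, 14) = 42: x ≡ 17 (mod 42).
  Combine with x ≡ 5 (mod 6): gcd(42, 6) = 6; 5 - 17 = -12, which IS divisible by 6, so compatible.
    Write x = 17 + 42·t and substitute into x ≡ 5 (mod 6): 42·t ≡ 5 − 17 = -12 (mod 6).
    Divide the congruence (and modulus) by g = 6: 7·t ≡ -2 (mod 1).
    Modulo 1 every t works; take t = 0.
    Then x = 17 + 42·0 = 17, valid modulo lcm(42, 6) = 42: x ≡ 17 (mod 42).
Verify: 17 mod 21 = 17, 17 mod 14 = 3, 17 mod 6 = 5.

x ≡ 17 (mod 42).


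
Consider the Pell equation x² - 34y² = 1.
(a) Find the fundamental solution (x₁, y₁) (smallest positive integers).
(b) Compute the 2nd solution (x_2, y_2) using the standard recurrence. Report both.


Step 1: Find the fundamental solution (x₁, y₁) of x² - 34y² = 1.
  Expand √34 as a continued fraction. a₀ = ⌊√34⌋ = 5; iterate m_{k+1} = d_k·a_k − m_k, d_{k+1} = (34 − m_{k+1}²)/d_k, a_{k+1} = ⌊(a₀ + m_{k+1})/d_{k+1}⌋ (starting m₀ = 0, d₀ = 1), with convergents p_k = a_k·p_{k-1} + p_{k-2}, q_k = a_k·q_{k-1} + q_{k-2} (p₋₁ = 1, q₋₁ = 0):
  k = 0: a₀ = 5; p₀/q₀ = 5/1; p₀² − 34·q₀² = 25 − 34 = -9.
  k = 1: m = 5, d = 9, a = ⌊(5 + 5)/9⌋ = 1; p/q = (1·5 + 1)/(1·1 + 0) = 6/1; p² − 34·q² = 36 − 34 = 2.
  k = 2: m = 4, d = 2, a = ⌊(5 + 4)/2⌋ = 4; p/q = (4·6 + 5)/(4·1 + 1) = 29/5; p² − 34·q² = 841 − 850 = -9.
  k = 3: m = 4, d = 9, a = ⌊(5 + 4)/9⌋ = 1; p/q = (1·29 + 6)/(1·5 + 1) = 35/6; p² − 34·q² = 1225 − 1224 = 1.
  The first convergent with p² − 34·q² = 1 gives the fundamental solution (x₁, y₁) = (35, 6).
Step 2: Apply the recurrence (x_{n+1}, y_{n+1}) = (x₁x_n + 34y₁y_n, x₁y_n + y₁x_n) repeatedly.
  From (x_1, y_1) = (35, 6): x_2 = 35·35 + 34·6·6 = 2449; y_2 = 35·6 + 6·35 = 420.
Step 3: Verify x_2² - 34·y_2² = 5997601 - 5997600 = 1 (should be 1). ✓

(x_1, y_1) = (35, 6); (x_2, y_2) = (2449, 420).


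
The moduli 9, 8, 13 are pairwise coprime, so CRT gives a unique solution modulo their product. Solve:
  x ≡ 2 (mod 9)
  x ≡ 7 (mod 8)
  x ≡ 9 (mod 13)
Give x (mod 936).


Moduli 9, 8, 13 are pairwise coprime; by CRT there is a unique solution modulo M = 9 · 8 · 13 = 936.
Solve pairwise, accumulating the modulus:
  Start with x ≡ 2 (mod 9).
  Combine with x ≡ 7 (mod 8): since gcd(9, 8) = 1, we get a unique residue mod 72.
    Write x = 2 + 9·t and substitute into x ≡ 7 (mod 8): 9·t ≡ 7 − 2 = 5 (mod 8).
    Reduce coefficients mod 8: 1·t ≡ 5 (mod 8).
    So t ≡ 5 (mod 8).
    Then x = 2 + 9·5 = 47, valid modulo lcm(9, 8) = 72: x ≡ 47 (mod 72).
  Combine with x ≡ 9 (mod 13): since gcd(72, 13) = 1, we get a unique residue mod 936.
    Write x = 47 + 72·t and substitute into x ≡ 9 (mod 13): 72·t ≡ 9 − 47 = -38 (mod 13).
    Reduce coefficients mod 13: 7·t ≡ 1 (mod 13).
    The inverse of 7 mod 13 is 2 (since 7·2 = 14 = 1·13 + 1), so t ≡ 2·1 = 2 ≡ 2 (mod 13).
    Then x = 47 + 72·2 = 191, valid modulo lcm(72, 13) = 936: x ≡ 191 (mod 936).
Verify: 191 mod 9 = 2 ✓, 191 mod 8 = 7 ✓, 191 mod 13 = 9 ✓.

x ≡ 191 (mod 936).


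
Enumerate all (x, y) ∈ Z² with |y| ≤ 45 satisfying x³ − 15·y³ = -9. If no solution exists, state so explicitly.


The equation is x³ - 15y³ = -9. For fixed y, x³ = 15·y³ − 9, so a solution requires the RHS to be a perfect cube.
Strategy: iterate y from -45 to 45, compute RHS = 15·y³ − 9, and check whether it is a (positive or negative) perfect cube.
Check small values of y:
  y = 0: RHS = -9 is not a perfect cube.
  y = 1: RHS = 6 is not a perfect cube.
  y = -1: RHS = -24 is not a perfect cube.
  y = 2: RHS = 111 is not a perfect cube.
  y = -2: RHS = -129 is not a perfect cube.
  y = 3: RHS = 396 is not a perfect cube.
  y = -3: RHS = -414 is not a perfect cube.
Continuing the search up to |y| = 45 finds no solutions either.
No (x, y) in the scanned range satisfies the equation.

No integer solutions with |y| ≤ 45.


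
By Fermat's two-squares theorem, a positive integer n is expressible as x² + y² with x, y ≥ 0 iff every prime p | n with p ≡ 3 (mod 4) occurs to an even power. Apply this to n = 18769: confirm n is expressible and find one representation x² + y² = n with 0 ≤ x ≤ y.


Step 1: Factor n = 18769 = 137^2.
Step 2: Check the mod-4 condition on each prime factor: 137 ≡ 1 (mod 4), exponent 2.
All primes ≡ 3 (mod 4) appear to even exponent (or don't appear), so by the two-squares theorem n IS expressible as a sum of two squares.
Step 3: Build a representation. Here n = 137 · 137 is a product of primes ≡ 1 (mod 4). Each prime p ≡ 1 (mod 4) is itself a sum of two squares; find a² by testing p − a² for a perfect square:
  137: 137 − 1² = 136, 137 − 2² = 133, 137 − 3² = 128, 137 − 4² = 121 = 11² ⇒ 137 = 4² + 11².
  Combine using the Brahmagupta–Fibonacci identity (a² + b²)(c² + d²) = (ac − bd)² + (ad + bc)² = (ac + bd)² + (ad − bc)²:
  137 · 137 = 18769: from (4² + 11²)(4² + 11²), take (4·4 − 11·11, 4·11 + 11·4) = (16 − 121, 44 + 44) = (-105, 88); dropping signs (only squares matter) gives (105, 88); check 105² + 88² = 11025 + 7744 = 18769 ✓.
Step 4: Order so x ≤ y and verify: 88² + 105² = 7744 + 11025 = 18769 = n. ✓

n = 18769 = 88² + 105² (one valid representation with x ≤ y).


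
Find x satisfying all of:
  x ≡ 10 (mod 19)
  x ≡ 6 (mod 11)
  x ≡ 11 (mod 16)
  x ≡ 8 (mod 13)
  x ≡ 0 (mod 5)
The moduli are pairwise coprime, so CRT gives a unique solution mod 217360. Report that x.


Product of moduli M = 19 · 11 · 16 · 13 · 5 = 217360.
Merge one congruence at a time:
  Start: x ≡ 10 (mod 19).
  Combine with x ≡ 6 (mod 11); new modulus lcm = 209.
    Write x = 10 + 19·t and substitute into x ≡ 6 (mod 11): 19·t ≡ 6 − 10 = -4 (mod 11).
    Reduce coefficients mod 11: 8·t ≡ 7 (mod 11).
    The inverse of 8 mod 11 is 7 (since 8·7 = 56 = 5·11 + 1), so t ≡ 7·7 = 49 ≡ 5 (mod 11).
    Then x = 10 + 19·5 = 105, valid modulo lcm(19, 11) = 209: x ≡ 105 (mod 209).
  Combine with x ≡ 11 (mod 16); new modulus lcm = 3344.
    Write x = 105 + 209·t and substitute into x ≡ 11 (mod 16): 209·t ≡ 11 − 105 = -94 (mod 16).
    Reduce coefficients mod 16: 1·t ≡ 2 (mod 16).
    So t ≡ 2 (mod 16).
    Then x = 105 + 209·2 = 523, valid modulo lcm(209, 16) = 3344: x ≡ 523 (mod 3344).
  Combine with x ≡ 8 (mod 13); new modulus lcm = 43472.
    Write x = 523 + 3344·t and substitute into x ≡ 8 (mod 13): 3344·t ≡ 8 − 523 = -515 (mod 13).
    Reduce coefficients mod 13: 3·t ≡ 5 (mod 13).
    The inverse of 3 mod 13 is 9 (since 3·9 = 27 = 2·13 + 1), so t ≡ 9·5 = 45 ≡ 6 (mod 13).
    Then x = 523 + 3344·6 = 20587, valid modulo lcm(3344, 13) = 43472: x ≡ 20587 (mod 43472).
  Combine with x ≡ 0 (mod 5); new modulus lcm = 217360.
    Write x = 20587 + 43472·t and substitute into x ≡ 0 (mod 5): 43472·t ≡ 0 − 20587 = -20587 (mod 5).
    Reduce coefficients mod 5: 2·t ≡ 3 (mod 5).
    The inverse of 2 mod 5 is 3 (since 2·3 = 6 = 1·5 + 1), so t ≡ 3·3 = 9 ≡ 4 (mod 5).
    Then x = 20587 + 43472·4 = 194475, valid modulo lcm(43472, 5) = 217360: x ≡ 194475 (mod 217360).
Verify against each original: 194475 mod 19 = 10, 194475 mod 11 = 6, 194475 mod 16 = 11, 194475 mod 13 = 8, 194475 mod 5 = 0.

x ≡ 194475 (mod 217360).


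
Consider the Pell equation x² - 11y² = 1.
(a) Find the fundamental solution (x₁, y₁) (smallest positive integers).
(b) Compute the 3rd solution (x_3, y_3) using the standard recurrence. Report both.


Step 1: Find the fundamental solution (x₁, y₁) of x² - 11y² = 1.
  Expand √11 as a continued fraction. a₀ = ⌊√11⌋ = 3; iterate m_{k+1} = d_k·a_k − m_k, d_{k+1} = (11 − m_{k+1}²)/d_k, a_{k+1} = ⌊(a₀ + m_{k+1})/d_{k+1}⌋ (starting m₀ = 0, d₀ = 1), with convergents p_k = a_k·p_{k-1} + p_{k-2}, q_k = a_k·q_{k-1} + q_{k-2} (p₋₁ = 1, q₋₁ = 0):
  k = 0: a₀ = 3; p₀/q₀ = 3/1; p₀² − 11·q₀² = 9 − 11 = -2.
  k = 1: m = 3, d = 2, a = ⌊(3 + 3)/2⌋ = 3; p/q = (3·3 + 1)/(3·1 + 0) = 10/3; p² − 11·q² = 100 − 99 = 1.
  The first convergent with p² − 11·q² = 1 gives the fundamental solution (x₁, y₁) = (10, 3).
Step 2: Apply the recurrence (x_{n+1}, y_{n+1}) = (x₁x_n + 11y₁y_n, x₁y_n + y₁x_n) repeatedly.
  From (x_1, y_1) = (10, 3): x_2 = 10·10 + 11·3·3 = 199; y_2 = 10·3 + 3·10 = 60.
  From (x_2, y_2) = (199, 60): x_3 = 10·199 + 11·3·60 = 3970; y_3 = 10·60 + 3·199 = 1197.
Step 3: Verify x_3² - 11·y_3² = 15760900 - 15760899 = 1 (should be 1). ✓

(x_1, y_1) = (10, 3); (x_3, y_3) = (3970, 1197).


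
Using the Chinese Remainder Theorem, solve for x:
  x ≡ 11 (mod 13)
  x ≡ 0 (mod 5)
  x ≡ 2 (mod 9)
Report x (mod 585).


Moduli 13, 5, 9 are pairwise coprime; by CRT there is a unique solution modulo M = 13 · 5 · 9 = 585.
Solve pairwise, accumulating the modulus:
  Start with x ≡ 11 (mod 13).
  Combine with x ≡ 0 (mod 5): since gcd(13, 5) = 1, we get a unique residue mod 65.
    Write x = 11 + 13·t and substitute into x ≡ 0 (mod 5): 13·t ≡ 0 − 11 = -11 (mod 5).
    Reduce coefficients mod 5: 3·t ≡ 4 (mod 5).
    The inverse of 3 mod 5 is 2 (since 3·2 = 6 = 1·5 + 1), so t ≡ 2·4 = 8 ≡ 3 (mod 5).
    Then x = 11 + 13·3 = 50, valid modulo lcm(13, 5) = 65: x ≡ 50 (mod 65).
  Combine with x ≡ 2 (mod 9): since gcd(65, 9) = 1, we get a unique residue mod 585.
    Write x = 50 + 65·t and substitute into x ≡ 2 (mod 9): 65·t ≡ 2 − 50 = -48 (mod 9).
    Reduce coefficients mod 9: 2·t ≡ 6 (mod 9).
    The inverse of 2 mod 9 is 5 (since 2·5 = 10 = 1·9 + 1), so t ≡ 5·6 = 30 ≡ 3 (mod 9).
    Then x = 50 + 65·3 = 245, valid modulo lcm(65, 9) = 585: x ≡ 245 (mod 585).
Verify: 245 mod 13 = 11 ✓, 245 mod 5 = 0 ✓, 245 mod 9 = 2 ✓.

x ≡ 245 (mod 585).


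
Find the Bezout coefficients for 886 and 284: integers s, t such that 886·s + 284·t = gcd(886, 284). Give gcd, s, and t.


Euclidean algorithm on (886, 284) — divide until remainder is 0:
  886 = 3 · 284 + 34
  284 = 8 · 34 + 12
  34 = 2 · 12 + 10
  12 = 1 · 10 + 2
  10 = 5 · 2 + 0
gcd(886, 284) = 2.
Track Bezout coefficients alongside the remainders: start with r₀ = 886 = a·1 + b·0 (s = 1, t = 0) and r₁ = 284 = a·0 + b·1 (s = 0, t = 1); each new remainder r_{k+1} = r_{k-1} − q_k·r_k inherits s_{k+1} = s_{k-1} − q_k·s_k, t_{k+1} = t_{k-1} − q_k·t_k, so r_k = a·s_k + b·t_k at every step:
  q = 3: r = 34, s = 1 − 3·0 = 1, t = 0 − 3·1 = -3  (check: 886·1 + 284·(-3) = 34)
  q = 8: r = 12, s = 0 − 8·1 = -8, t = 1 − 8·(-3) = 25  (check: 886·(-8) + 284·25 = 12)
  q = 2: r = 10, s = 1 − 2·(-8) = 17, t = -3 − 2·25 = -53  (check: 886·17 + 284·(-53) = 10)
  q = 1: r = 2, s = -8 − 1·17 = -25, t = 25 − 1·(-53) = 78  (check: 886·(-25) + 284·78 = 2)
The row with r = 2 (the gcd) gives the Bezout coefficients s = -25, t = 78.
Result: 886 · (-25) + 284 · (78) = 2.

gcd(886, 284) = 2; s = -25, t = 78 (check: 886·(-25) + 284·78 = 2).


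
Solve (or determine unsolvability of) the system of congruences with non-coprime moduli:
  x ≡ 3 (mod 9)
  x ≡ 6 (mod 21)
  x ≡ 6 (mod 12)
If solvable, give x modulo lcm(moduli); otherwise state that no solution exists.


Moduli 9, 21, 12 are not pairwise coprime, so CRT works modulo lcm(m_i) when all pairwise compatibility conditions hold.
Pairwise compatibility: gcd(m_i, m_j) must divide a_i - a_j for every pair.
Merge one congruence at a time:
  Start: x ≡ 3 (mod 9).
  Combine with x ≡ 6 (mod 21): gcd(9, 21) = 3; 6 - 3 = 3, which IS divisible by 3, so compatible.
    Write x = 3 + 9·t and substitute into x ≡ 6 (mod 21): 9·t ≡ 6 − 3 = 3 (mod 21).
    Divide the congruence (and modulus) by g = 3: 3·t ≡ 1 (mod 7).
    The inverse of 3 mod 7 is 5 (since 3·5 = 15 = 2·7 + 1), so t ≡ 5·1 = 5 ≡ 5 (mod 7).
    Then x = 3 + 9·5 = 48, valid modulo lcm(9, 21) = 63: x ≡ 48 (mod 63).
  Combine with x ≡ 6 (mod 12): gcd(63, 12) = 3; 6 - 48 = -42, which IS divisible by 3, so compatible.
    Write x = 48 + 63·t and substitute into x ≡ 6 (mod 12): 63·t ≡ 6 − 48 = -42 (mod 12).
    Divide the congruence (and modulus) by g = 3: 21·t ≡ -14 (mod 4).
    Reduce coefficients mod 4: 1·t ≡ 2 (mod 4).
    So t ≡ 2 (mod 4).
    Then x = 48 + 63·2 = 174, valid modulo lcm(63, 12) = 252: x ≡ 174 (mod 252).
Verify: 174 mod 9 = 3, 174 mod 21 = 6, 174 mod 12 = 6.

x ≡ 174 (mod 252).


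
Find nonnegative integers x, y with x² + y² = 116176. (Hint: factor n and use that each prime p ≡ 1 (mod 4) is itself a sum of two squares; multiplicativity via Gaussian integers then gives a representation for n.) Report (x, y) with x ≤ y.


Step 1: Factor n = 116176 = 2^4 · 53 · 137.
Step 2: Check the mod-4 condition on each prime factor: 2 = 2 (special); 53 ≡ 1 (mod 4), exponent 1; 137 ≡ 1 (mod 4), exponent 1.
All primes ≡ 3 (mod 4) appear to even exponent (or don't appear), so by the two-squares theorem n IS expressible as a sum of two squares.
Step 3: Build a representation. Group n = k² · m with k = 4 and m = 53 · 137 = 7261 (a product of primes ≡ 1 (mod 4)); a representation of m scales to one of n via (k·x)² + (k·y)² = k²(x² + y²). Each prime p ≡ 1 (mod 4) is itself a sum of two squares; find a² by testing p − a² for a perfect square:
  53: 53 − 1² = 52, 53 − 2² = 49 = 7² ⇒ 53 = 2² + 7².
  137: 137 − 1² = 136, 137 − 2² = 133, 137 − 3² = 128, 137 − 4² = 121 = 11² ⇒ 137 = 4² + 11².
  Combine using the Brahmagupta–Fibonacci identity (a² + b²)(c² + d²) = (ac − bd)² + (ad + bc)² = (ac + bd)² + (ad − bc)²:
  53 · 137 = 7261: from (2² + 7²)(4² + 11²), take (2·4 − 7·11, 2·11 + 7·4) = (8 − 77, 22 + 28) = (-69, 50); dropping signs (only squares matter) gives (69, 50); check 69² + 50² = 4761 + 2500 = 7261 ✓.
  Scale by k = 4: (4·69, 4·50) = (276, 200).
Step 4: Order so x ≤ y and verify: 200² + 276² = 40000 + 76176 = 116176 = n. ✓

n = 116176 = 200² + 276² (one valid representation with x ≤ y).


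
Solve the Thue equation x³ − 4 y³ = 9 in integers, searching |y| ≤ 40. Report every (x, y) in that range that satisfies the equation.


The equation is x³ - 4y³ = 9. For fixed y, x³ = 4·y³ + 9, so a solution requires the RHS to be a perfect cube.
Strategy: iterate y from -40 to 40, compute RHS = 4·y³ + 9, and check whether it is a (positive or negative) perfect cube.
Check small values of y:
  y = 0: RHS = 9 is not a perfect cube.
  y = 1: RHS = 13 is not a perfect cube.
  y = -1: RHS = 5 is not a perfect cube.
  y = 2: RHS = 41 is not a perfect cube.
  y = -2: RHS = -23 is not a perfect cube.
  y = 3: RHS = 117 is not a perfect cube.
  y = -3: RHS = -99 is not a perfect cube.
Continuing the search up to |y| = 40 finds no solutions either.
No (x, y) in the scanned range satisfies the equation.

No integer solutions with |y| ≤ 40.


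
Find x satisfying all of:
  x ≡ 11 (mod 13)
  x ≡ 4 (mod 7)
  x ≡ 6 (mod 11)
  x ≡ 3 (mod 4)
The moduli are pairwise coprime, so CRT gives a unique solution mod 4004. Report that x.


Product of moduli M = 13 · 7 · 11 · 4 = 4004.
Merge one congruence at a time:
  Start: x ≡ 11 (mod 13).
  Combine with x ≡ 4 (mod 7); new modulus lcm = 91.
    Write x = 11 + 13·t and substitute into x ≡ 4 (mod 7): 13·t ≡ 4 − 11 = -7 (mod 7).
    Reduce coefficients mod 7: 6·t ≡ 0 (mod 7).
    The inverse of 6 mod 7 is 6 (since 6·6 = 36 = 5·7 + 1), so t ≡ 6·0 = 0 ≡ 0 (mod 7).
    Then x = 11 + 13·0 = 11, valid modulo lcm(13, 7) = 91: x ≡ 11 (mod 91).
  Combine with x ≡ 6 (mod 11); new modulus lcm = 1001.
    Write x = 11 + 91·t and substitute into x ≡ 6 (mod 11): 91·t ≡ 6 − 11 = -5 (mod 11).
    Reduce coefficients mod 11: 3·t ≡ 6 (mod 11).
    The inverse of 3 mod 11 is 4 (since 3·4 = 12 = 1·11 + 1), so t ≡ 4·6 = 24 ≡ 2 (mod 11).
    Then x = 11 + 91·2 = 193, valid modulo lcm(91, 11) = 1001: x ≡ 193 (mod 1001).
  Combine with x ≡ 3 (mod 4); new modulus lcm = 4004.
    Write x = 193 + 1001·t and substitute into x ≡ 3 (mod 4): 1001·t ≡ 3 − 193 = -190 (mod 4).
    Reduce coefficients mod 4: 1·t ≡ 2 (mod 4).
    So t ≡ 2 (mod 4).
    Then x = 193 + 1001·2 = 2195, valid modulo lcm(1001, 4) = 4004: x ≡ 2195 (mod 4004).
Verify against each original: 2195 mod 13 = 11, 2195 mod 7 = 4, 2195 mod 11 = 6, 2195 mod 4 = 3.

x ≡ 2195 (mod 4004).


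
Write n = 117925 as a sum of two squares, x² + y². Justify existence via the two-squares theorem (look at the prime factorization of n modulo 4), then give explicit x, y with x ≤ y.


Step 1: Factor n = 117925 = 5^2 · 53 · 89.
Step 2: Check the mod-4 condition on each prime factor: 5 ≡ 1 (mod 4), exponent 2; 53 ≡ 1 (mod 4), exponent 1; 89 ≡ 1 (mod 4), exponent 1.
All primes ≡ 3 (mod 4) appear to even exponent (or don't appear), so by the two-squares theorem n IS expressible as a sum of two squares.
Step 3: Build a representation. Group n = k² · m with k = 5 and m = 53 · 89 = 4717 (a product of primes ≡ 1 (mod 4)); a representation of m scales to one of n via (k·x)² + (k·y)² = k²(x² + y²). Each prime p ≡ 1 (mod 4) is itself a sum of two squares; find a² by testing p − a² for a perfect square:
  53: 53 − 1² = 52, 53 − 2² = 49 = 7² ⇒ 53 = 2² + 7².
  89: 89 − 1² = 88, 89 − 2² = 85, 89 − 3² = 80, 89 − 4² = 73, 89 − 5² = 64 = 8² ⇒ 89 = 5² + 8².
  Combine using the Brahmagupta–Fibonacci identity (a² + b²)(c² + d²) = (ac − bd)² + (ad + bc)² = (ac + bd)² + (ad − bc)²:
  53 · 89 = 4717: from (2² + 7²)(5² + 8²), take (2·5 − 7·8, 2·8 + 7·5) = (10 − 56, 16 + 35) = (-46, 51); dropping signs (only squares matter) gives (46, 51); check 46² + 51² = 2116 + 2601 = 4717 ✓.
  Scale by k = 5: (5·46, 5·51) = (230, 255).
Step 4: Order so x ≤ y and verify: 230² + 255² = 52900 + 65025 = 117925 = n. ✓

n = 117925 = 230² + 255² (one valid representation with x ≤ y).


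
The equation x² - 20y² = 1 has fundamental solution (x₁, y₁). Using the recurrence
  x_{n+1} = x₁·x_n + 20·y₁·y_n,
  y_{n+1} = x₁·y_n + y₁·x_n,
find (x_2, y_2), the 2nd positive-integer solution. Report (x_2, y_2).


Step 1: Find the fundamental solution (x₁, y₁) of x² - 20y² = 1.
  Expand √20 as a continued fraction. a₀ = ⌊√20⌋ = 4; iterate m_{k+1} = d_k·a_k − m_k, d_{k+1} = (20 − m_{k+1}²)/d_k, a_{k+1} = ⌊(a₀ + m_{k+1})/d_{k+1}⌋ (starting m₀ = 0, d₀ = 1), with convergents p_k = a_k·p_{k-1} + p_{k-2}, q_k = a_k·q_{k-1} + q_{k-2} (p₋₁ = 1, q₋₁ = 0):
  k = 0: a₀ = 4; p₀/q₀ = 4/1; p₀² − 20·q₀² = 16 − 20 = -4.
  k = 1: m = 4, d = 4, a = ⌊(4 + 4)/4⌋ = 2; p/q = (2·4 + 1)/(2·1 + 0) = 9/2; p² − 20·q² = 81 − 80 = 1.
  The first convergent with p² − 20·q² = 1 gives the fundamental solution (x₁, y₁) = (9, 2).
Step 2: Apply the recurrence (x_{n+1}, y_{n+1}) = (x₁x_n + 20y₁y_n, x₁y_n + y₁x_n) repeatedly.
  From (x_1, y_1) = (9, 2): x_2 = 9·9 + 20·2·2 = 161; y_2 = 9·2 + 2·9 = 36.
Step 3: Verify x_2² - 20·y_2² = 25921 - 25920 = 1 (should be 1). ✓

(x_1, y_1) = (9, 2); (x_2, y_2) = (161, 36).


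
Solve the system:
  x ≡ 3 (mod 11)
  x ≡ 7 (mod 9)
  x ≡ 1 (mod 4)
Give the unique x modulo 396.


Moduli 11, 9, 4 are pairwise coprime; by CRT there is a unique solution modulo M = 11 · 9 · 4 = 396.
Solve pairwise, accumulating the modulus:
  Start with x ≡ 3 (mod 11).
  Combine with x ≡ 7 (mod 9): since gcd(11, 9) = 1, we get a unique residue mod 99.
    Write x = 3 + 11·t and substitute into x ≡ 7 (mod 9): 11·t ≡ 7 − 3 = 4 (mod 9).
    Reduce coefficients mod 9: 2·t ≡ 4 (mod 9).
    The inverse of 2 mod 9 is 5 (since 2·5 = 10 = 1·9 + 1), so t ≡ 5·4 = 20 ≡ 2 (mod 9).
    Then x = 3 + 11·2 = 25, valid modulo lcm(11, 9) = 99: x ≡ 25 (mod 99).
  Combine with x ≡ 1 (mod 4): since gcd(99, 4) = 1, we get a unique residue mod 396.
    Write x = 25 + 99·t and substitute into x ≡ 1 (mod 4): 99·t ≡ 1 − 25 = -24 (mod 4).
    Reduce coefficients mod 4: 3·t ≡ 0 (mod 4).
    The inverse of 3 mod 4 is 3 (since 3·3 = 9 = 2·4 + 1), so t ≡ 3·0 = 0 ≡ 0 (mod 4).
    Then x = 25 + 99·0 = 25, valid modulo lcm(99, 4) = 396: x ≡ 25 (mod 396).
Verify: 25 mod 11 = 3 ✓, 25 mod 9 = 7 ✓, 25 mod 4 = 1 ✓.

x ≡ 25 (mod 396).


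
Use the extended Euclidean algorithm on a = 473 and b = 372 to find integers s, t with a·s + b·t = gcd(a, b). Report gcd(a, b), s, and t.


Euclidean algorithm on (473, 372) — divide until remainder is 0:
  473 = 1 · 372 + 101
  372 = 3 · 101 + 69
  101 = 1 · 69 + 32
  69 = 2 · 32 + 5
  32 = 6 · 5 + 2
  5 = 2 · 2 + 1
  2 = 2 · 1 + 0
gcd(473, 372) = 1.
Track Bezout coefficients alongside the remainders: start with r₀ = 473 = a·1 + b·0 (s = 1, t = 0) and r₁ = 372 = a·0 + b·1 (s = 0, t = 1); each new remainder r_{k+1} = r_{k-1} − q_k·r_k inherits s_{k+1} = s_{k-1} − q_k·s_k, t_{k+1} = t_{k-1} − q_k·t_k, so r_k = a·s_k + b·t_k at every step:
  q = 1: r = 101, s = 1 − 1·0 = 1, t = 0 − 1·1 = -1  (check: 473·1 + 372·(-1) = 101)
  q = 3: r = 69, s = 0 − 3·1 = -3, t = 1 − 3·(-1) = 4  (check: 473·(-3) + 372·4 = 69)
  q = 1: r = 32, s = 1 − 1·(-3) = 4, t = -1 − 1·4 = -5  (check: 473·4 + 372·(-5) = 32)
  q = 2: r = 5, s = -3 − 2·4 = -11, t = 4 − 2·(-5) = 14  (check: 473·(-11) + 372·14 = 5)
  q = 6: r = 2, s = 4 − 6·(-11) = 70, t = -5 − 6·14 = -89  (check: 473·70 + 372·(-89) = 2)
  q = 2: r = 1, s = -11 − 2·70 = -151, t = 14 − 2·(-89) = 192  (check: 473·(-151) + 372·192 = 1)
The row with r = 1 (the gcd) gives the Bezout coefficients s = -151, t = 192.
Result: 473 · (-151) + 372 · (192) = 1.

gcd(473, 372) = 1; s = -151, t = 192 (check: 473·(-151) + 372·192 = 1).


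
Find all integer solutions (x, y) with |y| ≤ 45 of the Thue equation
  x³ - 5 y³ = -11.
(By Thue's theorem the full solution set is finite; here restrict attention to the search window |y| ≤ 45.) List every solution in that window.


The equation is x³ - 5y³ = -11. For fixed y, x³ = 5·y³ − 11, so a solution requires the RHS to be a perfect cube.
Strategy: iterate y from -45 to 45, compute RHS = 5·y³ − 11, and check whether it is a (positive or negative) perfect cube.
Check small values of y:
  y = 0: RHS = -11 is not a perfect cube.
  y = 1: RHS = -6 is not a perfect cube.
  y = -1: RHS = -16 is not a perfect cube.
  y = 2: RHS = 29 is not a perfect cube.
  y = -2: RHS = -51 is not a perfect cube.
  y = 3: RHS = 124 is not a perfect cube.
  y = -3: RHS = -146 is not a perfect cube.
Continuing the search up to |y| = 45 finds no solutions either.
No (x, y) in the scanned range satisfies the equation.

No integer solutions with |y| ≤ 45.


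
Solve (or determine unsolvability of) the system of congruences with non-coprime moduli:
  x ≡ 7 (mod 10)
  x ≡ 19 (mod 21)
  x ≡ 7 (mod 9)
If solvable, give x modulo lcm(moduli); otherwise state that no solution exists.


Moduli 10, 21, 9 are not pairwise coprime, so CRT works modulo lcm(m_i) when all pairwise compatibility conditions hold.
Pairwise compatibility: gcd(m_i, m_j) must divide a_i - a_j for every pair.
Merge one congruence at a time:
  Start: x ≡ 7 (mod 10).
  Combine with x ≡ 19 (mod 21): gcd(10, 21) = 1; 19 - 7 = 12, which IS divisible by 1, so compatible.
    Write x = 7 + 10·t and substitute into x ≡ 19 (mod 21): 10·t ≡ 19 − 7 = 12 (mod 21).
    The inverse of 10 mod 21 is 19 (since 10·19 = 190 = 9·21 + 1), so t ≡ 19·12 = 228 ≡ 18 (mod 21).
    Then x = 7 + 10·18 = 187, valid modulo lcm(10, 21) = 210: x ≡ 187 (mod 210).
  Combine with x ≡ 7 (mod 9): gcd(210, 9) = 3; 7 - 187 = -180, which IS divisible by 3, so compatible.
    Write x = 187 + 210·t and substitute into x ≡ 7 (mod 9): 210·t ≡ 7 − 187 = -180 (mod 9).
    Divide the congruence (and modulus) by g = 3: 70·t ≡ -60 (mod 3).
    Reduce coefficients mod 3: 1·t ≡ 0 (mod 3).
    So t ≡ 0 (mod 3).
    Then x = 187 + 210·0 = 187, valid modulo lcm(210, 9) = 630: x ≡ 187 (mod 630).
Verify: 187 mod 10 = 7, 187 mod 21 = 19, 187 mod 9 = 7.

x ≡ 187 (mod 630).


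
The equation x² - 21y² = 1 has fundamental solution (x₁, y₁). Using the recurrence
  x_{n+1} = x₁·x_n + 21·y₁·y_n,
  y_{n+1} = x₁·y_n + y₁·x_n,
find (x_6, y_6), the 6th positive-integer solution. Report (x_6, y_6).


Step 1: Find the fundamental solution (x₁, y₁) of x² - 21y² = 1.
  Expand √21 as a continued fraction. a₀ = ⌊√21⌋ = 4; iterate m_{k+1} = d_k·a_k − m_k, d_{k+1} = (21 − m_{k+1}²)/d_k, a_{k+1} = ⌊(a₀ + m_{k+1})/d_{k+1}⌋ (starting m₀ = 0, d₀ = 1), with convergents p_k = a_k·p_{k-1} + p_{k-2}, q_k = a_k·q_{k-1} + q_{k-2} (p₋₁ = 1, q₋₁ = 0):
  k = 0: a₀ = 4; p₀/q₀ = 4/1; p₀² − 21·q₀² = 16 − 21 = -5.
  k = 1: m = 4, d = 5, a = ⌊(4 + 4)/5⌋ = 1; p/q = (1·4 + 1)/(1·1 + 0) = 5/1; p² − 21·q² = 25 − 21 = 4.
  k = 2: m = 1, d = 4, a = ⌊(4 + 1)/4⌋ = 1; p/q = (1·5 + 4)/(1·1 + 1) = 9/2; p² − 21·q² = 81 − 84 = -3.
  k = 3: m = 3, d = 3, a = ⌊(4 + 3)/3⌋ = 2; p/q = (2·9 + 5)/(2·2 + 1) = 23/5; p² − 21·q² = 529 − 525 = 4.
  k = 4: m = 3, d = 4, a = ⌊(4 + 3)/4⌋ = 1; p/q = (1·23 + 9)/(1·5 + 2) = 32/7; p² − 21·q² = 1024 − 1029 = -5.
  k = 5: m = 1, d = 5, a = ⌊(4 + 1)/5⌋ = 1; p/q = (1·32 + 23)/(1·7 + 5) = 55/12; p² − 21·q² = 3025 − 3024 = 1.
  The first convergent with p² − 21·q² = 1 gives the fundamental solution (x₁, y₁) = (55, 12).
Step 2: Apply the recurrence (x_{n+1}, y_{n+1}) = (x₁x_n + 21y₁y_n, x₁y_n + y₁x_n) repeatedly.
  From (x_1, y_1) = (55, 12): x_2 = 55·55 + 21·12·12 = 6049; y_2 = 55·12 + 12·55 = 1320.
  From (x_2, y_2) = (6049, 1320): x_3 = 55·6049 + 21·12·1320 = 665335; y_3 = 55·1320 + 12·6049 = 145188.
  From (x_3, y_3) = (665335, 145188): x_4 = 55·665335 + 21·12·145188 = 73180801; y_4 = 55·145188 + 12·665335 = 15969360.
  From (x_4, y_4) = (73180801, 15969360): x_5 = 55·73180801 + 21·12·15969360 = 8049222775; y_5 = 55·15969360 + 12·73180801 = 1756484412.
  From (x_5, y_5) = (8049222775, 1756484412): x_6 = 55·8049222775 + 21·12·1756484412 = 885341324449; y_6 = 55·1756484412 + 12·8049222775 = 193197315960.
Step 3: Verify x_6² - 21·y_6² = 783829260777109485153601 - 783829260777109485153600 = 1 (should be 1). ✓

(x_1, y_1) = (55, 12); (x_6, y_6) = (885341324449, 193197315960).


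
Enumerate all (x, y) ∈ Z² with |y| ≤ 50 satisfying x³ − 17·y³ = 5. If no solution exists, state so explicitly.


The equation is x³ - 17y³ = 5. For fixed y, x³ = 17·y³ + 5, so a solution requires the RHS to be a perfect cube.
Strategy: iterate y from -50 to 50, compute RHS = 17·y³ + 5, and check whether it is a (positive or negative) perfect cube.
Check small values of y:
  y = 0: RHS = 5 is not a perfect cube.
  y = 1: RHS = 22 is not a perfect cube.
  y = -1: RHS = -12 is not a perfect cube.
  y = 2: RHS = 141 is not a perfect cube.
  y = -2: RHS = -131 is not a perfect cube.
  y = 3: RHS = 464 is not a perfect cube.
  y = -3: RHS = -454 is not a perfect cube.
Continuing the search up to |y| = 50 finds no solutions either.
No (x, y) in the scanned range satisfies the equation.

No integer solutions with |y| ≤ 50.


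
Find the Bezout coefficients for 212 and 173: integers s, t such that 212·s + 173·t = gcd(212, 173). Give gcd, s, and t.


Euclidean algorithm on (212, 173) — divide until remainder is 0:
  212 = 1 · 173 + 39
  173 = 4 · 39 + 17
  39 = 2 · 17 + 5
  17 = 3 · 5 + 2
  5 = 2 · 2 + 1
  2 = 2 · 1 + 0
gcd(212, 173) = 1.
Track Bezout coefficients alongside the remainders: start with r₀ = 212 = a·1 + b·0 (s = 1, t = 0) and r₁ = 173 = a·0 + b·1 (s = 0, t = 1); each new remainder r_{k+1} = r_{k-1} − q_k·r_k inherits s_{k+1} = s_{k-1} − q_k·s_k, t_{k+1} = t_{k-1} − q_k·t_k, so r_k = a·s_k + b·t_k at every step:
  q = 1: r = 39, s = 1 − 1·0 = 1, t = 0 − 1·1 = -1  (check: 212·1 + 173·(-1) = 39)
  q = 4: r = 17, s = 0 − 4·1 = -4, t = 1 − 4·(-1) = 5  (check: 212·(-4) + 173·5 = 17)
  q = 2: r = 5, s = 1 − 2·(-4) = 9, t = -1 − 2·5 = -11  (check: 212·9 + 173·(-11) = 5)
  q = 3: r = 2, s = -4 − 3·9 = -31, t = 5 − 3·(-11) = 38  (check: 212·(-31) + 173·38 = 2)
  q = 2: r = 1, s = 9 − 2·(-31) = 71, t = -11 − 2·38 = -87  (check: 212·71 + 173·(-87) = 1)
The row with r = 1 (the gcd) gives the Bezout coefficients s = 71, t = -87.
Result: 212 · (71) + 173 · (-87) = 1.

gcd(212, 173) = 1; s = 71, t = -87 (check: 212·71 + 173·(-87) = 1).


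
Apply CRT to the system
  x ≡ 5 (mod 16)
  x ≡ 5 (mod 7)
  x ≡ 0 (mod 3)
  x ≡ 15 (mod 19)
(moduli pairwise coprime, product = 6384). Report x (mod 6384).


Product of moduli M = 16 · 7 · 3 · 19 = 6384.
Merge one congruence at a time:
  Start: x ≡ 5 (mod 16).
  Combine with x ≡ 5 (mod 7); new modulus lcm = 112.
    Write x = 5 + 16·t and substitute into x ≡ 5 (mod 7): 16·t ≡ 5 − 5 = 0 (mod 7).
    Reduce coefficients mod 7: 2·t ≡ 0 (mod 7).
    The inverse of 2 mod 7 is 4 (since 2·4 = 8 = 1·7 + 1), so t ≡ 4·0 = 0 ≡ 0 (mod 7).
    Then x = 5 + 16·0 = 5, valid modulo lcm(16, 7) = 112: x ≡ 5 (mod 112).
  Combine with x ≡ 0 (mod 3); new modulus lcm = 336.
    Write x = 5 + 112·t and substitute into x ≡ 0 (mod 3): 112·t ≡ 0 − 5 = -5 (mod 3).
    Reduce coefficients mod 3: 1·t ≡ 1 (mod 3).
    So t ≡ 1 (mod 3).
    Then x = 5 + 112·1 = 117, valid modulo lcm(112, 3) = 336: x ≡ 117 (mod 336).
  Combine with x ≡ 15 (mod 19); new modulus lcm = 6384.
    Write x = 117 + 336·t and substitute into x ≡ 15 (mod 19): 336·t ≡ 15 − 117 = -102 (mod 19).
    Reduce coefficients mod 19: 13·t ≡ 12 (mod 19).
    The inverse of 13 mod 19 is 3 (since 13·3 = 39 = 2·19 + 1), so t ≡ 3·12 = 36 ≡ 17 (mod 19).
    Then x = 117 + 336·17 = 5829, valid modulo lcm(336, 19) = 6384: x ≡ 5829 (mod 6384).
Verify against each original: 5829 mod 16 = 5, 5829 mod 7 = 5, 5829 mod 3 = 0, 5829 mod 19 = 15.

x ≡ 5829 (mod 6384).


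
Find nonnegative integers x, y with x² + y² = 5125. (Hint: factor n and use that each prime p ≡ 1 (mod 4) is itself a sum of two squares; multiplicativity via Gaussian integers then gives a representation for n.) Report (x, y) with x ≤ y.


Step 1: Factor n = 5125 = 5^3 · 41.
Step 2: Check the mod-4 condition on each prime factor: 5 ≡ 1 (mod 4), exponent 3; 41 ≡ 1 (mod 4), exponent 1.
All primes ≡ 3 (mod 4) appear to even exponent (or don't appear), so by the two-squares theorem n IS expressible as a sum of two squares.
Step 3: Build a representation. Group n = k² · m with k = 5 and m = 5 · 41 = 205 (a product of primes ≡ 1 (mod 4)); a representation of m scales to one of n via (k·x)² + (k·y)² = k²(x² + y²). Each prime p ≡ 1 (mod 4) is itself a sum of two squares; find a² by testing p − a² for a perfect square:
  5: 5 − 1² = 4 = 2² ⇒ 5 = 1² + 2².
  41: 41 − 1² = 40, 41 − 2² = 37, 41 − 3² = 32, 41 − 4² = 25 = 5² ⇒ 41 = 4² + 5².
  Combine using the Brahmagupta–Fibonacci identity (a² + b²)(c² + d²) = (ac − bd)² + (ad + bc)² = (ac + bd)² + (ad − bc)²:
  5 · 41 = 205: from (1² + 2²)(4² + 5²), take (1·4 − 2·5, 1·5 + 2·4) = (4 − 10, 5 + 8) = (-6, 13); dropping signs (only squares matter) gives (6, 13); check 6² + 13² = 36 + 169 = 205 ✓.
  Scale by k = 5: (5·6, 5·13) = (30, 65).
Step 4: Order so x ≤ y and verify: 30² + 65² = 900 + 4225 = 5125 = n. ✓

n = 5125 = 30² + 65² (one valid representation with x ≤ y).


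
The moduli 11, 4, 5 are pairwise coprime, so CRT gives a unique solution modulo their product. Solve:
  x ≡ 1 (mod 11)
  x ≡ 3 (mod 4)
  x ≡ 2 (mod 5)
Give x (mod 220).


Moduli 11, 4, 5 are pairwise coprime; by CRT there is a unique solution modulo M = 11 · 4 · 5 = 220.
Solve pairwise, accumulating the modulus:
  Start with x ≡ 1 (mod 11).
  Combine with x ≡ 3 (mod 4): since gcd(11, 4) = 1, we get a unique residue mod 44.
    Write x = 1 + 11·t and substitute into x ≡ 3 (mod 4): 11·t ≡ 3 − 1 = 2 (mod 4).
    Reduce coefficients mod 4: 3·t ≡ 2 (mod 4).
    The inverse of 3 mod 4 is 3 (since 3·3 = 9 = 2·4 + 1), so t ≡ 3·2 = 6 ≡ 2 (mod 4).
    Then x = 1 + 11·2 = 23, valid modulo lcm(11, 4) = 44: x ≡ 23 (mod 44).
  Combine with x ≡ 2 (mod 5): since gcd(44, 5) = 1, we get a unique residue mod 220.
    Write x = 23 + 44·t and substitute into x ≡ 2 (mod 5): 44·t ≡ 2 − 23 = -21 (mod 5).
    Reduce coefficients mod 5: 4·t ≡ 4 (mod 5).
    The inverse of 4 mod 5 is 4 (since 4·4 = 16 = 3·5 + 1), so t ≡ 4·4 = 16 ≡ 1 (mod 5).
    Then x = 23 + 44·1 = 67, valid modulo lcm(44, 5) = 220: x ≡ 67 (mod 220).
Verify: 67 mod 11 = 1 ✓, 67 mod 4 = 3 ✓, 67 mod 5 = 2 ✓.

x ≡ 67 (mod 220).


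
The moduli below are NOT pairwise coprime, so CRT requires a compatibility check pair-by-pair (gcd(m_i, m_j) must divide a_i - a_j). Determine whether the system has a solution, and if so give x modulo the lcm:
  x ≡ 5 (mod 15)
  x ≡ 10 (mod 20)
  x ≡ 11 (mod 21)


Moduli 15, 20, 21 are not pairwise coprime, so CRT works modulo lcm(m_i) when all pairwise compatibility conditions hold.
Pairwise compatibility: gcd(m_i, m_j) must divide a_i - a_j for every pair.
Merge one congruence at a time:
  Start: x ≡ 5 (mod 15).
  Combine with x ≡ 10 (mod 20): gcd(15, 20) = 5; 10 - 5 = 5, which IS divisible by 5, so compatible.
    Write x = 5 + 15·t and substitute into x ≡ 10 (mod 20): 15·t ≡ 10 − 5 = 5 (mod 20).
    Divide the congruence (and modulus) by g = 5: 3·t ≡ 1 (mod 4).
    The inverse of 3 mod 4 is 3 (since 3·3 = 9 = 2·4 + 1), so t ≡ 3·1 = 3 ≡ 3 (mod 4).
    Then x = 5 + 15·3 = 50, valid modulo lcm(15, 20) = 60: x ≡ 50 (mod 60).
  Combine with x ≡ 11 (mod 21): gcd(60, 21) = 3; 11 - 50 = -39, which IS divisible by 3, so compatible.
    Write x = 50 + 60·t and substitute into x ≡ 11 (mod 21): 60·t ≡ 11 − 50 = -39 (mod 21).
    Divide the congruence (and modulus) by g = 3: 20·t ≡ -13 (mod 7).
    Reduce coefficients mod 7: 6·t ≡ 1 (mod 7).
    The inverse of 6 mod 7 is 6 (since 6·6 = 36 = 5·7 + 1), so t ≡ 6·1 = 6 ≡ 6 (mod 7).
    Then x = 50 + 60·6 = 410, valid modulo lcm(60, 21) = 420: x ≡ 410 (mod 420).
Verify: 410 mod 15 = 5, 410 mod 20 = 10, 410 mod 21 = 11.

x ≡ 410 (mod 420).


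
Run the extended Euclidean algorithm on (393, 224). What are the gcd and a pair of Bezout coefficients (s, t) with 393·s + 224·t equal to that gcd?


Euclidean algorithm on (393, 224) — divide until remainder is 0:
  393 = 1 · 224 + 169
  224 = 1 · 169 + 55
  169 = 3 · 55 + 4
  55 = 13 · 4 + 3
  4 = 1 · 3 + 1
  3 = 3 · 1 + 0
gcd(393, 224) = 1.
Track Bezout coefficients alongside the remainders: start with r₀ = 393 = a·1 + b·0 (s = 1, t = 0) and r₁ = 224 = a·0 + b·1 (s = 0, t = 1); each new remainder r_{k+1} = r_{k-1} − q_k·r_k inherits s_{k+1} = s_{k-1} − q_k·s_k, t_{k+1} = t_{k-1} − q_k·t_k, so r_k = a·s_k + b·t_k at every step:
  q = 1: r = 169, s = 1 − 1·0 = 1, t = 0 − 1·1 = -1  (check: 393·1 + 224·(-1) = 169)
  q = 1: r = 55, s = 0 − 1·1 = -1, t = 1 − 1·(-1) = 2  (check: 393·(-1) + 224·2 = 55)
  q = 3: r = 4, s = 1 − 3·(-1) = 4, t = -1 − 3·2 = -7  (check: 393·4 + 224·(-7) = 4)
  q = 13: r = 3, s = -1 − 13·4 = -53, t = 2 − 13·(-7) = 93  (check: 393·(-53) + 224·93 = 3)
  q = 1: r = 1, s = 4 − 1·(-53) = 57, t = -7 − 1·93 = -100  (check: 393·57 + 224·(-100) = 1)
The row with r = 1 (the gcd) gives the Bezout coefficients s = 57, t = -100.
Result: 393 · (57) + 224 · (-100) = 1.

gcd(393, 224) = 1; s = 57, t = -100 (check: 393·57 + 224·(-100) = 1).


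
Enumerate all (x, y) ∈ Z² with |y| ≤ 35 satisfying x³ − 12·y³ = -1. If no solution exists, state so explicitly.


The equation is x³ - 12y³ = -1. For fixed y, x³ = 12·y³ − 1, so a solution requires the RHS to be a perfect cube.
Strategy: iterate y from -35 to 35, compute RHS = 12·y³ − 1, and check whether it is a (positive or negative) perfect cube.
Check small values of y:
  y = 0: RHS = -1 = (-1)³ ⇒ x = -1 works.
  y = 1: RHS = 11 is not a perfect cube.
  y = -1: RHS = -13 is not a perfect cube.
  y = 2: RHS = 95 is not a perfect cube.
  y = -2: RHS = -97 is not a perfect cube.
  y = 3: RHS = 323 is not a perfect cube.
  y = -3: RHS = -325 is not a perfect cube.
Continuing the search up to |y| = 35 finds no further solutions beyond those listed.
Collected solutions: (-1, 0).

Solutions (with |y| ≤ 35): (-1, 0).
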